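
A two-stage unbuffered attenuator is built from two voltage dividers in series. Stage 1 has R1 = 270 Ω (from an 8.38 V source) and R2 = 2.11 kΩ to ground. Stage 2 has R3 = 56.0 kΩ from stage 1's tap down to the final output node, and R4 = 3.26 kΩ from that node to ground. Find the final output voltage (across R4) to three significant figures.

V_out ≈ 0.407 V

Stage 2 presents R3+R4 = 59260 Ω as a load on stage 1's tap.
Stage 1's lower leg becomes R2‖(R3+R4) = 2037 Ω, so V_mid = 8.38 × 2037/2307 = 7.399 V.
Stage 2 is itself unloaded: V_out = V_mid × R4/(R3+R4) = 7.399 × 3260/59260 = 0.407 V.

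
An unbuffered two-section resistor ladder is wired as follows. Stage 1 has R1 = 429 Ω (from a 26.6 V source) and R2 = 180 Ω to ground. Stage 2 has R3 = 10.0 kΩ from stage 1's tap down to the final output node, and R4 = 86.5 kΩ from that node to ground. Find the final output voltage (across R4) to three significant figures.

V_out ≈ 7.04 V

Stage 2 presents R3+R4 = 96500 Ω as a load on stage 1's tap.
Stage 1's lower leg becomes R2‖(R3+R4) = 179.7 Ω, so V_mid = 26.6 × 179.7/608.7 = 7.852 V.
Stage 2 is itself unloaded: V_out = V_mid × R4/(R3+R4) = 7.852 × 86500/96500 = 7.04 V.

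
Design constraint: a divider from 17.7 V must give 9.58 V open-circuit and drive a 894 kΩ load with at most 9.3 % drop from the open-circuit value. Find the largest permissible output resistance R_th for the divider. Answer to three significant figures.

R_th ≤ 91.7 kΩ

Loading drop = R_th/(R_th + R_L) ≤ 0.0930, so R_th ≤ R_L · ε/(1−ε) = 894 kΩ × 0.0930/0.9070 = 91.7 kΩ.
(Any R1, R2 with R2/(R1+R2) = 0.541 and R1‖R2 ≤ 91.7 kΩ will meet the spec.)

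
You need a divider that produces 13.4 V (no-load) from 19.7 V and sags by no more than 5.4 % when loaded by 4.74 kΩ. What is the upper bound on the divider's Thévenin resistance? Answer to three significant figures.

Loading drop = R_th/(R_th + R_L) ≤ 0.0540, so R_th ≤ R_L · ε/(1−ε) = 4.74 kΩ × 0.0540/0.9460 = 271 Ω.
(Any R1, R2 with R2/(R1+R2) = 0.680 and R1‖R2 ≤ 271 Ω will meet the spec.)

R_th ≤ 271 Ω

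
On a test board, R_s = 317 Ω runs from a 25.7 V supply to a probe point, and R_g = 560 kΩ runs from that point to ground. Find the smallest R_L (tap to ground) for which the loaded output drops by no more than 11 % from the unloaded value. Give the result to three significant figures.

R_L(min) ≈ 2.56 kΩ

Output resistance R_th = R_s‖R_g = (317 × 560000)/560300 = 316.8 Ω.
The fractional drop is R_th/(R_th + R_L); requiring this ≤ 0.110 gives R_L ≥ R_th(1/0.110 − 1) = 316.8 × 8.091 = 2.56 kΩ.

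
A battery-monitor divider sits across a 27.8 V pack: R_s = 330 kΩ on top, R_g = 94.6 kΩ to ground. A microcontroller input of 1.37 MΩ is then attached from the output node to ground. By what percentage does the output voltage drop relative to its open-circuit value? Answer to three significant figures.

5.09 %

The divider's output (Thévenin) resistance is R_s‖R_g = 73.52 kΩ.
Fractional drop under load = R_th/(R_th + R_L) = 73.52 / (73.52 + 1370) = 0.05093.
So the output falls by 5.09 %.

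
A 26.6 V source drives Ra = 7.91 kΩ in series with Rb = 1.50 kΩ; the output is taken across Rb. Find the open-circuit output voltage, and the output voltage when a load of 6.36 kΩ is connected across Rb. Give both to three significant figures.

Unloaded: 4.24 V; loaded: 3.54 V

Open-circuit: V = 26.6 × 1.50/(7.91 + 1.50) = 4.24 V.
With the load, Rb becomes Rb‖R_L = 1.214 kΩ, so V = 26.6 × 1.214/9.124 = 3.54 V.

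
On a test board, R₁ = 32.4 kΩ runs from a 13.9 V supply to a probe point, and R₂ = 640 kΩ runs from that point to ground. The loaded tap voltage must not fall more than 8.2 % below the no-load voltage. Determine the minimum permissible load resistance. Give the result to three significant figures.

Output resistance R_th = R₁‖R₂ = (32.4 × 640)/672.4 = 30.84 kΩ.
The fractional drop is R_th/(R_th + R_L); requiring this ≤ 0.0820 gives R_L ≥ R_th(1/0.0820 − 1) = 30.84 × 11.20 = 345 kΩ.

R_L(min) ≈ 345 kΩ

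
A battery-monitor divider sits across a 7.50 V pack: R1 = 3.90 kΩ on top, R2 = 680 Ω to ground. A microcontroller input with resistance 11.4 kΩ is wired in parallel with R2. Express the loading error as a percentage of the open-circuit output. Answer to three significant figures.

The divider's output (Thévenin) resistance is R1‖R2 = 579.0 Ω.
Fractional drop under load = R_th/(R_th + R_L) = 579.0 / (579.0 + 11400) = 0.04834.
So the output falls by 4.83 %.

4.83 %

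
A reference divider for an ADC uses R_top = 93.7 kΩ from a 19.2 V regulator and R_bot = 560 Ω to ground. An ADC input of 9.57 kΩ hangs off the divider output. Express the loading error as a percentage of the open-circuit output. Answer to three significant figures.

The divider's output (Thévenin) resistance is R_top‖R_bot = 556.7 Ω.
Fractional drop under load = R_th/(R_th + R_L) = 556.7 / (556.7 + 9570) = 0.05497.
So the output falls by 5.50 %.

5.50 %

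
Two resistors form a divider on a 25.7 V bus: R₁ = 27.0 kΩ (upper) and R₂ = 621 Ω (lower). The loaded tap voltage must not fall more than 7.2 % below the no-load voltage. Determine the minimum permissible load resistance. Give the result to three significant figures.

R_L(min) ≈ 7.82 kΩ

Output resistance R_th = R₁‖R₂ = (27000 × 621)/27620 = 607.0 Ω.
The fractional drop is R_th/(R_th + R_L); requiring this ≤ 0.0720 gives R_L ≥ R_th(1/0.0720 − 1) = 607.0 × 12.89 = 7.82 kΩ.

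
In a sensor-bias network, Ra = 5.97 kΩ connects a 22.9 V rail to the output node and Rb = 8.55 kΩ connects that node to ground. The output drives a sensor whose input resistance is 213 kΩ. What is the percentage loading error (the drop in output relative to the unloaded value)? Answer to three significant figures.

The divider's output (Thévenin) resistance is Ra‖Rb = 3.515 kΩ.
Fractional drop under load = R_th/(R_th + R_L) = 3.515 / (3.515 + 213) = 0.01624.
So the output falls by 1.62 %.

1.62 %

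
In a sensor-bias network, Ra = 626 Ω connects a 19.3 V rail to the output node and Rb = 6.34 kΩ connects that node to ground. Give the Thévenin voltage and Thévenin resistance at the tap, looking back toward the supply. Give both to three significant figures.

V_th is the open-circuit tap voltage: 19.3 × 6340/(626 + 6340) = 17.6 V.
With the supply zeroed, Ra and Rb appear in parallel from the tap: R_th = Ra‖Rb = (626 × 6340)/6966 = 570 Ω.

V_th = 17.6 V, R_th = 570 Ω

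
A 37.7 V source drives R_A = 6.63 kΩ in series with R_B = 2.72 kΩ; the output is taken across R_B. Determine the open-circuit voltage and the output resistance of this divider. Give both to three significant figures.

V_th = 11.0 V, R_th = 1.93 kΩ

V_th is the open-circuit tap voltage: 37.7 × 2.72/(6.63 + 2.72) = 11.0 V.
With the supply zeroed, R_A and R_B appear in parallel from the tap: R_th = R_A‖R_B = (6.63 × 2.72)/9.350 = 1.93 kΩ.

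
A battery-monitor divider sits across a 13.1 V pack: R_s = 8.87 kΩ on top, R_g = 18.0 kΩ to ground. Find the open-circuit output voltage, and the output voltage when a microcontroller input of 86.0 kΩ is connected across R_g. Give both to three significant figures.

Unloaded: 8.78 V; loaded: 8.21 V

Open-circuit: V = 13.1 × 18.0/(8.87 + 18.0) = 8.78 V.
With the load, R_g becomes R_g‖R_L = 14.88 kΩ, so V = 13.1 × 14.88/23.75 = 8.21 V.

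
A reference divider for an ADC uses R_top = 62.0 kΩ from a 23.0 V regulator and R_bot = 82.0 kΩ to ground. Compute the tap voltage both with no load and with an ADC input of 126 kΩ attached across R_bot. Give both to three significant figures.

Unloaded: 13.1 V; loaded: 10.2 V

Open-circuit: V = 23.0 × 82.0/(62.0 + 82.0) = 13.1 V.
With the load, R_bot becomes R_bot‖R_L = 49.67 kΩ, so V = 23.0 × 49.67/111.7 = 10.2 V.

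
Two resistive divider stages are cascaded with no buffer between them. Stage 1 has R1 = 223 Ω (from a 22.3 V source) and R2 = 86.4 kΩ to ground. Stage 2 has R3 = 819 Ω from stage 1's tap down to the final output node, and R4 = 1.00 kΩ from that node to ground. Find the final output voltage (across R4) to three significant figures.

Stage 2 presents R3+R4 = 1819 Ω as a load on stage 1's tap.
Stage 1's lower leg becomes R2‖(R3+R4) = 1781 Ω, so V_mid = 22.3 × 1781/2004 = 19.82 V.
Stage 2 is itself unloaded: V_out = V_mid × R4/(R3+R4) = 19.82 × 1000/1819 = 10.9 V.

V_out ≈ 10.9 V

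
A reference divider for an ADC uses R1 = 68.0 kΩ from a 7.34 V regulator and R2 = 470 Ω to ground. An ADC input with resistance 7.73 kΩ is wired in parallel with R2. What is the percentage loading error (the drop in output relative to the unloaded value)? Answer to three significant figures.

5.69 %

The divider's output (Thévenin) resistance is R1‖R2 = 466.8 Ω.
Fractional drop under load = R_th/(R_th + R_L) = 466.8 / (466.8 + 7730) = 0.05695.
So the output falls by 5.69 %.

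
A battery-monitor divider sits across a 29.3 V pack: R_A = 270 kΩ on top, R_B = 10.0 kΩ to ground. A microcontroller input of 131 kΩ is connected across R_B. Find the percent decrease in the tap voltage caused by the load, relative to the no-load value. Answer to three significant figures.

The divider's output (Thévenin) resistance is R_A‖R_B = 9.643 kΩ.
Fractional drop under load = R_th/(R_th + R_L) = 9.643 / (9.643 + 131) = 0.06856.
So the output falls by 6.86 %.

6.86 %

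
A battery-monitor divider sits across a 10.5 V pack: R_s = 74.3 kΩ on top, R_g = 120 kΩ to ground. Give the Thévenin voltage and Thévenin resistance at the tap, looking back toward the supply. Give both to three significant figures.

V_th is the open-circuit tap voltage: 10.5 × 120/(74.3 + 120) = 6.48 V.
With the supply zeroed, R_s and R_g appear in parallel from the tap: R_th = R_s‖R_g = (74.3 × 120)/194.3 = 45.9 kΩ.

V_th = 6.48 V, R_th = 45.9 kΩ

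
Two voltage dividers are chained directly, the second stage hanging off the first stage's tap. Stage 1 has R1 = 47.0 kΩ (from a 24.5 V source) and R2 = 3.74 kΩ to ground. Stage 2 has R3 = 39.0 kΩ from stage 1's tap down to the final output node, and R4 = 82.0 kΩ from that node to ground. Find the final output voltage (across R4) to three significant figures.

V_out ≈ 1.19 V

Stage 2 presents R3+R4 = 121.0 kΩ as a load on stage 1's tap.
Stage 1's lower leg becomes R2‖(R3+R4) = 3.628 kΩ, so V_mid = 24.5 × 3.628/50.63 = 1.756 V.
Stage 2 is itself unloaded: V_out = V_mid × R4/(R3+R4) = 1.756 × 82.0/121.0 = 1.19 V.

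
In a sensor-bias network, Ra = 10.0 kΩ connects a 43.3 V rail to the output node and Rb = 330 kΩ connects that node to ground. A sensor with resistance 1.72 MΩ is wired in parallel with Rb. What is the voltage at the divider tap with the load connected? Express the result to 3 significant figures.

The load sits in parallel with Rb: Rb‖R_L = (330 × 1720) / (330 + 1720) = 276.9 kΩ.
V_out = 43.3 × 276.9 / (10.0 + 276.9) = 43.3 × 276.9/286.9 = 41.8 V.

V_out ≈ 41.8 V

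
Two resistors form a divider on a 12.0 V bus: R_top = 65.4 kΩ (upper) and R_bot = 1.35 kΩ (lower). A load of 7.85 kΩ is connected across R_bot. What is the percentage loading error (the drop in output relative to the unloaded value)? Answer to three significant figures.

The divider's output (Thévenin) resistance is R_top‖R_bot = 1.323 kΩ.
Fractional drop under load = R_th/(R_th + R_L) = 1.323 / (1.323 + 7.85) = 0.1442.
So the output falls by 14.4 %.

14.4 %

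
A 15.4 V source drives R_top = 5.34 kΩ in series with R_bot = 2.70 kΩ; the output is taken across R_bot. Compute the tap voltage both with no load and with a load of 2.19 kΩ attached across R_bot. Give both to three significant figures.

Unloaded: 5.17 V; loaded: 2.84 V

Open-circuit: V = 15.4 × 2.70/(5.34 + 2.70) = 5.17 V.
With the load, R_bot becomes R_bot‖R_L = 1.209 kΩ, so V = 15.4 × 1.209/6.549 = 2.84 V.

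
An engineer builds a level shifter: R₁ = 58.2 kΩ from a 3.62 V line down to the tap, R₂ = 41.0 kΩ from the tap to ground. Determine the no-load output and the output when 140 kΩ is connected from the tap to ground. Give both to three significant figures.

Unloaded: 1.50 V; loaded: 1.28 V

Open-circuit: V = 3.62 × 41.0/(58.2 + 41.0) = 1.50 V.
With the load, R₂ becomes R₂‖R_L = 31.71 kΩ, so V = 3.62 × 31.71/89.91 = 1.28 V.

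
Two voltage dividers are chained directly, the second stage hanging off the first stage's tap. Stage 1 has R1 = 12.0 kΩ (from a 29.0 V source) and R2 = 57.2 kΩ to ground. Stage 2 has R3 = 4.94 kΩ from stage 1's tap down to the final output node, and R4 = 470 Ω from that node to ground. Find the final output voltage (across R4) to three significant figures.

V_out ≈ 0.735 V

Stage 2 presents R3+R4 = 5410 Ω as a load on stage 1's tap.
Stage 1's lower leg becomes R2‖(R3+R4) = 4943 Ω, so V_mid = 29.0 × 4943/16940 = 8.460 V.
Stage 2 is itself unloaded: V_out = V_mid × R4/(R3+R4) = 8.460 × 470/5410 = 0.735 V.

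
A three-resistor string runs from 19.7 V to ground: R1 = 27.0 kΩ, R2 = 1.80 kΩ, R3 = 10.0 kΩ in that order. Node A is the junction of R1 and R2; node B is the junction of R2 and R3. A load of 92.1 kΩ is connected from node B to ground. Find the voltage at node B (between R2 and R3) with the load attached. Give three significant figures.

At node B, R3 is in parallel with the load: R3‖R_L = 9.021 kΩ.
Below node A the resistance is R2 + (R3‖R_L) = 10.82 kΩ, so V_A = 19.7 × 10.82/37.82 = 5.636 V.
Then V_B = V_A × (R3‖R_L)/(R2 + R3‖R_L) = 5.636 × 9.021/10.82 = 4.70 V.

V ≈ 4.70 V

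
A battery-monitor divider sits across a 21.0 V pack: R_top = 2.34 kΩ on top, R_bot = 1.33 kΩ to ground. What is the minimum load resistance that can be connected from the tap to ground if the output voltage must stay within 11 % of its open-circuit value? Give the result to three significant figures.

Output resistance R_th = R_top‖R_bot = (2340 × 1330)/3670 = 848.0 Ω.
The fractional drop is R_th/(R_th + R_L); requiring this ≤ 0.110 gives R_L ≥ R_th(1/0.110 − 1) = 848.0 × 8.091 = 6.86 kΩ.

R_L(min) ≈ 6.86 kΩ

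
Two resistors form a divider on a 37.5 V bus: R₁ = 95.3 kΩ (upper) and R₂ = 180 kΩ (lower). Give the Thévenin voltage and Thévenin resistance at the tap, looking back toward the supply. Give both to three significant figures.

V_th = 24.5 V, R_th = 62.3 kΩ

V_th is the open-circuit tap voltage: 37.5 × 180/(95.3 + 180) = 24.5 V.
With the supply zeroed, R₁ and R₂ appear in parallel from the tap: R_th = R₁‖R₂ = (95.3 × 180)/275.3 = 62.3 kΩ.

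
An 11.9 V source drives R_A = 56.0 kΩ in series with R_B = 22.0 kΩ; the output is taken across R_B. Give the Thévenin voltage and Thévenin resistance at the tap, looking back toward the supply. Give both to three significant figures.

V_th = 3.36 V, R_th = 15.8 kΩ

V_th is the open-circuit tap voltage: 11.9 × 22.0/(56.0 + 22.0) = 3.36 V.
With the supply zeroed, R_A and R_B appear in parallel from the tap: R_th = R_A‖R_B = (56.0 × 22.0)/78.00 = 15.8 kΩ.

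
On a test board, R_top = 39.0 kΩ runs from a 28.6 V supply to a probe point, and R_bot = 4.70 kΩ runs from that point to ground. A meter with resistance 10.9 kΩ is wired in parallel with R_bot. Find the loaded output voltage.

The load sits in parallel with R_bot: R_bot‖R_L = (4.70 × 10.9) / (4.70 + 10.9) = 3.284 kΩ.
V_out = 28.6 × 3.284 / (39.0 + 3.284) = 28.6 × 3.284/42.28 = 2.22 V.
(Unloaded it would have been 3.08 V.)

V_out ≈ 2.22 V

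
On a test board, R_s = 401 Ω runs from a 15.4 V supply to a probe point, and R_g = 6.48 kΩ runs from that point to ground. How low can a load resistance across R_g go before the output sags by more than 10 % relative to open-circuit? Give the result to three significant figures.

Output resistance R_th = R_s‖R_g = (401 × 6480)/6881 = 377.6 Ω.
The fractional drop is R_th/(R_th + R_L); requiring this ≤ 0.100 gives R_L ≥ R_th(1/0.100 − 1) = 377.6 × 9.000 = 3.40 kΩ.

R_L(min) ≈ 3.40 kΩ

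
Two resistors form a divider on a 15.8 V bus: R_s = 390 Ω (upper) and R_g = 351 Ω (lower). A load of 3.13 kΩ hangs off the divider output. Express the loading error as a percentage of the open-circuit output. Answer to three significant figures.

5.57 %

The divider's output (Thévenin) resistance is R_s‖R_g = 184.7 Ω.
Fractional drop under load = R_th/(R_th + R_L) = 184.7 / (184.7 + 3130) = 0.05573.
So the output falls by 5.57 %.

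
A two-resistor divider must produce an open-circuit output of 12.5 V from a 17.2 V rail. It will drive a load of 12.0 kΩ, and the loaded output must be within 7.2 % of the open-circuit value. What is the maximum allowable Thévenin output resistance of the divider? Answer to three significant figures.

R_th ≤ 931 Ω

Loading drop = R_th/(R_th + R_L) ≤ 0.0720, so R_th ≤ R_L · ε/(1−ε) = 12.0 kΩ × 0.0720/0.9280 = 931 Ω.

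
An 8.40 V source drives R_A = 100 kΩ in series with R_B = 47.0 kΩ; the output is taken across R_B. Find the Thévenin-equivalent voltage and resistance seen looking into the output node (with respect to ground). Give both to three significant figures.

V_th = 2.69 V, R_th = 32.0 kΩ

V_th is the open-circuit tap voltage: 8.40 × 47.0/(100 + 47.0) = 2.69 V.
With the supply zeroed, R_A and R_B appear in parallel from the tap: R_th = R_A‖R_B = (100 × 47.0)/147.0 = 32.0 kΩ.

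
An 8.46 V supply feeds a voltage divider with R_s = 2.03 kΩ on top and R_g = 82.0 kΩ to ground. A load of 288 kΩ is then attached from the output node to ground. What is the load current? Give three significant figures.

I_L ≈ 0.0285 mA

R_g‖R_L = 63.83 kΩ; V_out = 8.46 × 63.83/65.86 = 8.199 V.
I_L = V_out / R_L = 8.199 / 288 kΩ = 0.0285 mA.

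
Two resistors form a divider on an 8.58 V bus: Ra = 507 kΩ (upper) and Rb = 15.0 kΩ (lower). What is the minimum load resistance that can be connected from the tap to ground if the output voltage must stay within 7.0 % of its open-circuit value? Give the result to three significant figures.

Output resistance R_th = Ra‖Rb = (507 × 15.0)/522.0 = 14.57 kΩ.
The fractional drop is R_th/(R_th + R_L); requiring this ≤ 0.0700 gives R_L ≥ R_th(1/0.0700 − 1) = 14.57 × 13.29 = 194 kΩ.

R_L(min) ≈ 194 kΩ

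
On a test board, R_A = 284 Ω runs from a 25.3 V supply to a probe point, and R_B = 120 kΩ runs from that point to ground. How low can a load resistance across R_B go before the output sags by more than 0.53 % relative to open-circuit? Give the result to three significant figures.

Output resistance R_th = R_A‖R_B = (284 × 120000)/120300 = 283.3 Ω.
The fractional drop is R_th/(R_th + R_L); requiring this ≤ 0.00530 gives R_L ≥ R_th(1/0.00530 − 1) = 283.3 × 187.7 = 53.2 kΩ.

R_L(min) ≈ 53.2 kΩ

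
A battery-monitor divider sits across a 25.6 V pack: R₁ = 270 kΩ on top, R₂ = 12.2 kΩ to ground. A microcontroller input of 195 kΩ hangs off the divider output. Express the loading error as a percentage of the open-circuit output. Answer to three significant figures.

5.65 %

The divider's output (Thévenin) resistance is R₁‖R₂ = 11.67 kΩ.
Fractional drop under load = R_th/(R_th + R_L) = 11.67 / (11.67 + 195) = 0.05648.
So the output falls by 5.65 %.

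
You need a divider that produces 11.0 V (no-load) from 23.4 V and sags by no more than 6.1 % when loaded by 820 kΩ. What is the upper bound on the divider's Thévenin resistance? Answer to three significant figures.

Loading drop = R_th/(R_th + R_L) ≤ 0.0610, so R_th ≤ R_L · ε/(1−ε) = 820 kΩ × 0.0610/0.9390 = 53.3 kΩ.

R_th ≤ 53.3 kΩ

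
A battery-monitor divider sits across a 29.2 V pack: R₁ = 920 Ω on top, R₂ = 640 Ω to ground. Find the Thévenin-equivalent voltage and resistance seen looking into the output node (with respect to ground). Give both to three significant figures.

V_th is the open-circuit tap voltage: 29.2 × 640/(920 + 640) = 12.0 V.
With the supply zeroed, R₁ and R₂ appear in parallel from the tap: R_th = R₁‖R₂ = (920 × 640)/1560 = 377 Ω.

V_th = 12.0 V, R_th = 377 Ω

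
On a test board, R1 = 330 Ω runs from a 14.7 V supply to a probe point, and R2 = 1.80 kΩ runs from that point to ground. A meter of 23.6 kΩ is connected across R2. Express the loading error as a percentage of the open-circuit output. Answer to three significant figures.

The divider's output (Thévenin) resistance is R1‖R2 = 278.9 Ω.
Fractional drop under load = R_th/(R_th + R_L) = 278.9 / (278.9 + 23600) = 0.01168.
So the output falls by 1.17 %.

1.17 %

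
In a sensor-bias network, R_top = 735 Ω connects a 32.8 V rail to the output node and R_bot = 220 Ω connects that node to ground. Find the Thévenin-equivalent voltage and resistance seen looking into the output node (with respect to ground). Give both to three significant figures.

V_th is the open-circuit tap voltage: 32.8 × 220/(735 + 220) = 7.56 V.
With the supply zeroed, R_top and R_bot appear in parallel from the tap: R_th = R_top‖R_bot = (735 × 220)/955.0 = 169 Ω.

V_th = 7.56 V, R_th = 169 Ω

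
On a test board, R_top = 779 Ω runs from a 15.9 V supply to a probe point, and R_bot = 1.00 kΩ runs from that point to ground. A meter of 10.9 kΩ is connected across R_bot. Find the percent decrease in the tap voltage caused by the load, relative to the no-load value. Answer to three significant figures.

3.86 %

The divider's output (Thévenin) resistance is R_top‖R_bot = 437.9 Ω.
Fractional drop under load = R_th/(R_th + R_L) = 437.9 / (437.9 + 10900) = 0.03862.
So the output falls by 3.86 %.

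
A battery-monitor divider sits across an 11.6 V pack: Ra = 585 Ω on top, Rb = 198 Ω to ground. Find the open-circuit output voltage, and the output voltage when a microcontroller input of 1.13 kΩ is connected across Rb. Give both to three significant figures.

Unloaded: 2.93 V; loaded: 2.59 V

Open-circuit: V = 11.6 × 198/(585 + 198) = 2.93 V.
With the load, Rb becomes Rb‖R_L = 168.5 Ω, so V = 11.6 × 168.5/753.5 = 2.59 V.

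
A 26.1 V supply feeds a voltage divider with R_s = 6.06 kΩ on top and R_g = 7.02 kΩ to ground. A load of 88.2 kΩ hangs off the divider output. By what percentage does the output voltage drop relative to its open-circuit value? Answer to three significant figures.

The divider's output (Thévenin) resistance is R_s‖R_g = 3.252 kΩ.
Fractional drop under load = R_th/(R_th + R_L) = 3.252 / (3.252 + 88.2) = 0.03556.
So the output falls by 3.56 %.

3.56 %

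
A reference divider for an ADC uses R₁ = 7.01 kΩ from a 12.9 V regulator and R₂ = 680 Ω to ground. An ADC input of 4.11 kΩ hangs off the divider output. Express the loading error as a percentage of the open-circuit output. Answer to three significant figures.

13.1 %

Unloaded V = 12.9 × 680/7690 = 1.1407 V.
Loaded: R₂‖R_L = 583.5 Ω, giving V = 12.9 × 583.5/7593 = 0.99121 V.
Drop = (1.1407 − 0.99121) / 1.1407 = 13.1 %.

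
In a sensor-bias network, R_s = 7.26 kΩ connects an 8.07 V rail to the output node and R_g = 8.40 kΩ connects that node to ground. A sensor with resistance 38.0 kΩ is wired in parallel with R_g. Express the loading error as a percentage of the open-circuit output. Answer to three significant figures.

The divider's output (Thévenin) resistance is R_s‖R_g = 3.894 kΩ.
Fractional drop under load = R_th/(R_th + R_L) = 3.894 / (3.894 + 38.0) = 0.09295.
So the output falls by 9.30 %.

9.30 %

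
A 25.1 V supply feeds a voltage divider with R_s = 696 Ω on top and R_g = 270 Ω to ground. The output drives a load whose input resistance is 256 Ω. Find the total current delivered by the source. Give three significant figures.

I ≈ 30.3 mA

R_g‖R_L = 131.4 Ω, so the source sees R_s + R_g‖R_L = 827.4 Ω.
I = 25.1 V / 827.4 Ω = 30.3 mA.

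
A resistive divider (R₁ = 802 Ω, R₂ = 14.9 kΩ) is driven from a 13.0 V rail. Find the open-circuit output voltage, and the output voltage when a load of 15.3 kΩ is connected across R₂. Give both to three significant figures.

Unloaded: 12.3 V; loaded: 11.8 V

Open-circuit: V = 13.0 × 14900/(802 + 14900) = 12.3 V.
With the load, R₂ becomes R₂‖R_L = 7549 Ω, so V = 13.0 × 7549/8351 = 11.8 V.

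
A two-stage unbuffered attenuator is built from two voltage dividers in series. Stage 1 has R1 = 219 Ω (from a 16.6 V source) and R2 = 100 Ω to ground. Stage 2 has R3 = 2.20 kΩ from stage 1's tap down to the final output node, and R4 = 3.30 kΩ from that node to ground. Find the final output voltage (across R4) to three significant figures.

V_out ≈ 3.08 V

Stage 2 presents R3+R4 = 5500 Ω as a load on stage 1's tap.
Stage 1's lower leg becomes R2‖(R3+R4) = 98.21 Ω, so V_mid = 16.6 × 98.21/317.2 = 5.140 V.
Stage 2 is itself unloaded: V_out = V_mid × R4/(R3+R4) = 5.140 × 3300/5500 = 3.08 V.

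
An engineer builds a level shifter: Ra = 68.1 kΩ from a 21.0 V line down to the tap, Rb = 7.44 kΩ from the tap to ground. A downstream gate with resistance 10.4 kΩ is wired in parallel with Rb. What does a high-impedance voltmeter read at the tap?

V_out ≈ 1.26 V

The load sits in parallel with Rb: Rb‖R_L = (7.44 × 10.4) / (7.44 + 10.4) = 4.337 kΩ.
V_out = 21.0 × 4.337 / (68.1 + 4.337) = 21.0 × 4.337/72.44 = 1.26 V.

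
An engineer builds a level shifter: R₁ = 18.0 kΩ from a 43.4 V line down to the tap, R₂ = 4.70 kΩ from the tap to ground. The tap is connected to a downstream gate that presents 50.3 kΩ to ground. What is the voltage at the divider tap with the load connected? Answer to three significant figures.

V_out ≈ 8.37 V

The load sits in parallel with R₂: R₂‖R_L = (4.70 × 50.3) / (4.70 + 50.3) = 4.298 kΩ.
V_out = 43.4 × 4.298 / (18.0 + 4.298) = 43.4 × 4.298/22.30 = 8.37 V.
(Unloaded it would have been 8.99 V.)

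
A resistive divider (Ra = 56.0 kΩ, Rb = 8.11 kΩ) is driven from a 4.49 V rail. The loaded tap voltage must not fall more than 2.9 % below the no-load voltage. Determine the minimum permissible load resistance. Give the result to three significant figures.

Output resistance R_th = Ra‖Rb = (56.0 × 8.11)/64.11 = 7.084 kΩ.
The fractional drop is R_th/(R_th + R_L); requiring this ≤ 0.0290 gives R_L ≥ R_th(1/0.0290 − 1) = 7.084 × 33.48 = 237 kΩ.

R_L(min) ≈ 237 kΩ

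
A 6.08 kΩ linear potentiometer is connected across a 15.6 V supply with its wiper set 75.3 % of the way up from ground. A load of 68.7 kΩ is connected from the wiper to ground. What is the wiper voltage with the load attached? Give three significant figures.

The wiper splits the pot into (1−α)R = 1.502 kΩ above and αR = 4.578 kΩ below.
Lower section ‖ load = 4.292 kΩ.
V_wiper = 15.6 × 4.292/(1.502 + 4.292) = 11.6 V.

V ≈ 11.6 V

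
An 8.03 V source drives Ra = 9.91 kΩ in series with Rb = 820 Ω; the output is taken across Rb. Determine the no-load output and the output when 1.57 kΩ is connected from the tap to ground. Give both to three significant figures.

Open-circuit: V = 8.03 × 820/(9910 + 820) = 0.614 V.
With the load, Rb becomes Rb‖R_L = 538.7 Ω, so V = 8.03 × 538.7/10450 = 0.414 V.

Unloaded: 0.614 V; loaded: 0.414 V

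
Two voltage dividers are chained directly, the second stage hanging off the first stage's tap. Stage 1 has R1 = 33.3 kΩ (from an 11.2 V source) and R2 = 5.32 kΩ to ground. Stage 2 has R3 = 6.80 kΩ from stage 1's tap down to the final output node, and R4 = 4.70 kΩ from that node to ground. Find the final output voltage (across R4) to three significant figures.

V_out ≈ 0.451 V

Stage 2 presents R3+R4 = 11.50 kΩ as a load on stage 1's tap.
Stage 1's lower leg becomes R2‖(R3+R4) = 3.637 kΩ, so V_mid = 11.2 × 3.637/36.94 = 1.103 V.
Stage 2 is itself unloaded: V_out = V_mid × R4/(R3+R4) = 1.103 × 4.70/11.50 = 0.451 V.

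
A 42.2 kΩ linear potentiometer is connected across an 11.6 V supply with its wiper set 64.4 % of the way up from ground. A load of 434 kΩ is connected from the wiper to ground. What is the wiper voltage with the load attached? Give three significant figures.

The wiper splits the pot into (1−α)R = 15.02 kΩ above and αR = 27.18 kΩ below.
Lower section ‖ load = 25.58 kΩ.
V_wiper = 11.6 × 25.58/(15.02 + 25.58) = 7.31 V.

V ≈ 7.31 V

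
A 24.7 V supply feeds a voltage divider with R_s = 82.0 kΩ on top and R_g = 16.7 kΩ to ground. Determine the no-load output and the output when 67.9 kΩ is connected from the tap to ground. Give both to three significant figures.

Open-circuit: V = 24.7 × 16.7/(82.0 + 16.7) = 4.18 V.
With the load, R_g becomes R_g‖R_L = 13.40 kΩ, so V = 24.7 × 13.40/95.40 = 3.47 V.

Unloaded: 4.18 V; loaded: 3.47 V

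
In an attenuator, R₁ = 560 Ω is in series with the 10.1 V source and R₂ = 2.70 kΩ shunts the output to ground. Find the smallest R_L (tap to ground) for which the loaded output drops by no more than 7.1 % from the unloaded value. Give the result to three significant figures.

R_L(min) ≈ 6.07 kΩ

Output resistance R_th = R₁‖R₂ = (560 × 2700)/3260 = 463.8 Ω.
The fractional drop is R_th/(R_th + R_L); requiring this ≤ 0.0710 gives R_L ≥ R_th(1/0.0710 − 1) = 463.8 × 13.08 = 6.07 kΩ.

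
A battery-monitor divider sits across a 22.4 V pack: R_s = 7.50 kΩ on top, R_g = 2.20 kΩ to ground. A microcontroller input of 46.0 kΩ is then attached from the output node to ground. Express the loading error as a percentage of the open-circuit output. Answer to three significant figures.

The divider's output (Thévenin) resistance is R_s‖R_g = 1.701 kΩ.
Fractional drop under load = R_th/(R_th + R_L) = 1.701 / (1.701 + 46.0) = 0.03566.
So the output falls by 3.57 %.

3.57 %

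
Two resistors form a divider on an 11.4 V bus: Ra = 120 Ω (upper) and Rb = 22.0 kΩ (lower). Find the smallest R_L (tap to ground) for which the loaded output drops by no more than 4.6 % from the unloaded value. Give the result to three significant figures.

Output resistance R_th = Ra‖Rb = (120 × 22000)/22120 = 119.3 Ω.
The fractional drop is R_th/(R_th + R_L); requiring this ≤ 0.0460 gives R_L ≥ R_th(1/0.0460 − 1) = 119.3 × 20.74 = 2.48 kΩ.

R_L(min) ≈ 2.48 kΩ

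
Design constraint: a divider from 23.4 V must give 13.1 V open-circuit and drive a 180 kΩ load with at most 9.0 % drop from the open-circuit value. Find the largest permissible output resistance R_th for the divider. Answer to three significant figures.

R_th ≤ 17.8 kΩ

Loading drop = R_th/(R_th + R_L) ≤ 0.0900, so R_th ≤ R_L · ε/(1−ε) = 180 kΩ × 0.0900/0.9100 = 17.8 kΩ.
(Any R1, R2 with R2/(R1+R2) = 0.560 and R1‖R2 ≤ 17.8 kΩ will meet the spec.)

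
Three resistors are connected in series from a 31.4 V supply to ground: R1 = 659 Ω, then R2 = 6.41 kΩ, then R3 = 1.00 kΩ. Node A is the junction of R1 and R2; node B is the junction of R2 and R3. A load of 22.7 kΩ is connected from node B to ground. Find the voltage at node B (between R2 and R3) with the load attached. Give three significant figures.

At node B, R3 is in parallel with the load: R3‖R_L = 957.8 Ω.
Below node A the resistance is R2 + (R3‖R_L) = 7368 Ω, so V_A = 31.4 × 7368/8027 = 28.82 V.
Then V_B = V_A × (R3‖R_L)/(R2 + R3‖R_L) = 28.82 × 957.8/7368 = 3.75 V.

V ≈ 3.75 V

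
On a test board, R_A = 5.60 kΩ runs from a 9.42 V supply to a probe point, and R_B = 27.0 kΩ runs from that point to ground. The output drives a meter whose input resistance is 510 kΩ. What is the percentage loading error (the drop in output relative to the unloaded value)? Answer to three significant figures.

The divider's output (Thévenin) resistance is R_A‖R_B = 4.638 kΩ.
Fractional drop under load = R_th/(R_th + R_L) = 4.638 / (4.638 + 510) = 0.009012.
So the output falls by 0.901 %.

0.901 %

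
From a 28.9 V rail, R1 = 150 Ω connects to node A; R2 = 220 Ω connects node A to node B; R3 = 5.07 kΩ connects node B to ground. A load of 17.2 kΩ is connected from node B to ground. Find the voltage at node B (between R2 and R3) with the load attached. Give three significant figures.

At node B, R3 is in parallel with the load: R3‖R_L = 3916 Ω.
Below node A the resistance is R2 + (R3‖R_L) = 4136 Ω, so V_A = 28.9 × 4136/4286 = 27.89 V.
Then V_B = V_A × (R3‖R_L)/(R2 + R3‖R_L) = 27.89 × 3916/4136 = 26.4 V.

V ≈ 26.4 V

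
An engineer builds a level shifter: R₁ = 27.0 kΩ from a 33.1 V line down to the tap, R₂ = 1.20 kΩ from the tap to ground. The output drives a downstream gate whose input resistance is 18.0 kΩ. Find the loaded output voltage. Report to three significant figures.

The load sits in parallel with R₂: R₂‖R_L = (1.20 × 18.0) / (1.20 + 18.0) = 1.125 kΩ.
V_out = 33.1 × 1.125 / (27.0 + 1.125) = 33.1 × 1.125/28.12 = 1.32 V.

V_out ≈ 1.32 V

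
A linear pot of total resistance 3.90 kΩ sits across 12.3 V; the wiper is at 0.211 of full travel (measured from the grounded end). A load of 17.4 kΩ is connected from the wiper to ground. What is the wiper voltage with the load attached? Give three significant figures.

The wiper splits the pot into (1−α)R = 3077 Ω above and αR = 822.9 Ω below.
Lower section ‖ load = 785.7 Ω.
V_wiper = 12.3 × 785.7/(3077 + 785.7) = 2.50 V.

V ≈ 2.50 V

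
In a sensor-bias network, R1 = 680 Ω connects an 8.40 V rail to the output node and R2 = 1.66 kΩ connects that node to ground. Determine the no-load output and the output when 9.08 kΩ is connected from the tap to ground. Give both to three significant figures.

Unloaded: 5.96 V; loaded: 5.66 V

Open-circuit: V = 8.40 × 1660/(680 + 1660) = 5.96 V.
With the load, R2 becomes R2‖R_L = 1403 Ω, so V = 8.40 × 1403/2083 = 5.66 V.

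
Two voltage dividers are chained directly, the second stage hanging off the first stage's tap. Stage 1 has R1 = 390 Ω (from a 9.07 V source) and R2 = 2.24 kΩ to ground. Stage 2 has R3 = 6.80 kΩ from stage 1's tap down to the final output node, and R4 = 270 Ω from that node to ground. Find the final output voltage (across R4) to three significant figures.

V_out ≈ 0.282 V

Stage 2 presents R3+R4 = 7070 Ω as a load on stage 1's tap.
Stage 1's lower leg becomes R2‖(R3+R4) = 1701 Ω, so V_mid = 9.07 × 1701/2091 = 7.378 V.
Stage 2 is itself unloaded: V_out = V_mid × R4/(R3+R4) = 7.378 × 270/7070 = 0.282 V.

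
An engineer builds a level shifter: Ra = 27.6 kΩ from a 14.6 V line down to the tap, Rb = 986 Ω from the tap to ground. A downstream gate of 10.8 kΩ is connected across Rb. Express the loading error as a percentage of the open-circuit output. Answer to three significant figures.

The divider's output (Thévenin) resistance is Ra‖Rb = 952.0 Ω.
Fractional drop under load = R_th/(R_th + R_L) = 952.0 / (952.0 + 10800) = 0.08101.
So the output falls by 8.10 %.

8.10 %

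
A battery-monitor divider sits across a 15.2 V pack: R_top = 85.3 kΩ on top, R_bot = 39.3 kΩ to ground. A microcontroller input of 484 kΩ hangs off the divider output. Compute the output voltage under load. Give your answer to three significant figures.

V_out ≈ 4.54 V

The load sits in parallel with R_bot: R_bot‖R_L = (39.3 × 484) / (39.3 + 484) = 36.35 kΩ.
V_out = 15.2 × 36.35 / (85.3 + 36.35) = 15.2 × 36.35/121.6 = 4.54 V.
(Unloaded it would have been 4.79 V.)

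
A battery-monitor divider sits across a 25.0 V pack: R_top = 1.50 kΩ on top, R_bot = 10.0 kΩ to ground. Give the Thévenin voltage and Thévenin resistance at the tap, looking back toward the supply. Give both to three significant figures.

V_th = 21.7 V, R_th = 1.30 kΩ

V_th is the open-circuit tap voltage: 25.0 × 10.0/(1.50 + 10.0) = 21.7 V.
With the supply zeroed, R_top and R_bot appear in parallel from the tap: R_th = R_top‖R_bot = (1.50 × 10.0)/11.50 = 1.30 kΩ.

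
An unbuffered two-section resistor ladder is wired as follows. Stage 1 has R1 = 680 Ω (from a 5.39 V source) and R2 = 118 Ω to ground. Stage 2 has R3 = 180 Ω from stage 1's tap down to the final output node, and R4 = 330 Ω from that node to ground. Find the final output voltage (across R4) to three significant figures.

V_out ≈ 0.431 V

Stage 2 presents R3+R4 = 510.0 Ω as a load on stage 1's tap.
Stage 1's lower leg becomes R2‖(R3+R4) = 95.83 Ω, so V_mid = 5.39 × 95.83/775.8 = 0.6658 V.
Stage 2 is itself unloaded: V_out = V_mid × R4/(R3+R4) = 0.6658 × 330/510.0 = 0.431 V.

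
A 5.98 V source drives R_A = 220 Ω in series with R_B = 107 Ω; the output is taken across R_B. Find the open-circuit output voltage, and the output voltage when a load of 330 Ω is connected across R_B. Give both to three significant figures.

Open-circuit: V = 5.98 × 107/(220 + 107) = 1.96 V.
With the load, R_B becomes R_B‖R_L = 80.80 Ω, so V = 5.98 × 80.80/300.8 = 1.61 V.

Unloaded: 1.96 V; loaded: 1.61 V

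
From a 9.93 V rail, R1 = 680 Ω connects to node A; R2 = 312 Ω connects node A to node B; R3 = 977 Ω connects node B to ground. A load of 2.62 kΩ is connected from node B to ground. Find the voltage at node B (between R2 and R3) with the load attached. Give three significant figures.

V ≈ 4.15 V

At node B, R3 is in parallel with the load: R3‖R_L = 711.6 Ω.
Below node A the resistance is R2 + (R3‖R_L) = 1024 Ω, so V_A = 9.93 × 1024/1704 = 5.966 V.
Then V_B = V_A × (R3‖R_L)/(R2 + R3‖R_L) = 5.966 × 711.6/1024 = 4.15 V.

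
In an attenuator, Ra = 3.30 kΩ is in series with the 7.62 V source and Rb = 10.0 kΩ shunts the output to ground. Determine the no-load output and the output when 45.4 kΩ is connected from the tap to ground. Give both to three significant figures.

Open-circuit: V = 7.62 × 10.0/(3.30 + 10.0) = 5.73 V.
With the load, Rb becomes Rb‖R_L = 8.195 kΩ, so V = 7.62 × 8.195/11.49 = 5.43 V.

Unloaded: 5.73 V; loaded: 5.43 V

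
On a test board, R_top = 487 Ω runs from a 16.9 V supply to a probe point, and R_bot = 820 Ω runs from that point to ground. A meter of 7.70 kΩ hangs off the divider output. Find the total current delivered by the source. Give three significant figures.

I ≈ 13.8 mA

R_bot‖R_L = 741.1 Ω, so the source sees R_top + R_bot‖R_L = 1228 Ω.
I = 16.9 V / 1228 Ω = 13.8 mA.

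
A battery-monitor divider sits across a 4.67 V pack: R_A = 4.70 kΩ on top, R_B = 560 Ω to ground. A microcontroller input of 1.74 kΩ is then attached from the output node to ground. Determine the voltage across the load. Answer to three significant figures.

V_out ≈ 0.386 V

The load sits in parallel with R_B: R_B‖R_L = (560 × 1740) / (560 + 1740) = 423.7 Ω.
V_out = 4.67 × 423.7 / (4700 + 423.7) = 4.67 × 423.7/5124 = 0.386 V.
(Unloaded it would have been 0.497 V.)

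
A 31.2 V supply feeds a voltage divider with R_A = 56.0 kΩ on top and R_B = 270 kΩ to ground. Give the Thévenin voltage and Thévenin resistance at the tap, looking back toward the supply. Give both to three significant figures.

V_th is the open-circuit tap voltage: 31.2 × 270/(56.0 + 270) = 25.8 V.
With the supply zeroed, R_A and R_B appear in parallel from the tap: R_th = R_A‖R_B = (56.0 × 270)/326.0 = 46.4 kΩ.

V_th = 25.8 V, R_th = 46.4 kΩ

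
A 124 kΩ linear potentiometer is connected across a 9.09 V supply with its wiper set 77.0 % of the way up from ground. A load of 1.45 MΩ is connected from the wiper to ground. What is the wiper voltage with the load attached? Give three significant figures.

The wiper splits the pot into (1−α)R = 28.52 kΩ above and αR = 95.48 kΩ below.
Lower section ‖ load = 89.58 kΩ.
V_wiper = 9.09 × 89.58/(28.52 + 89.58) = 6.89 V.

V ≈ 6.89 V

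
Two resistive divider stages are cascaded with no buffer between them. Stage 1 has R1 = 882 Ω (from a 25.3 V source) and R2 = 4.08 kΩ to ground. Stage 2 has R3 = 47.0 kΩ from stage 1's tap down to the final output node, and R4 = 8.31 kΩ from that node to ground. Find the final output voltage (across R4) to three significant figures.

Stage 2 presents R3+R4 = 55310 Ω as a load on stage 1's tap.
Stage 1's lower leg becomes R2‖(R3+R4) = 3800 Ω, so V_mid = 25.3 × 3800/4682 = 20.53 V.
Stage 2 is itself unloaded: V_out = V_mid × R4/(R3+R4) = 20.53 × 8310/55310 = 3.09 V.

V_out ≈ 3.09 V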